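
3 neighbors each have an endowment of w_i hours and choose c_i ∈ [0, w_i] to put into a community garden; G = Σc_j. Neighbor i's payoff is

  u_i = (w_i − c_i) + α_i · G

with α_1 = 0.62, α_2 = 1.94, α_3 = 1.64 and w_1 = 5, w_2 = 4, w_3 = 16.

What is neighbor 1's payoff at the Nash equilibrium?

∂u_i/∂c_i = α_i − 1, so neighbor i contributes w_i if α_i > 1, else 0.
α_i > 1 for i ∈ {2, 3}; NE contributions (0, 4, 16), G = 20.
u_1 = (5 − 0) + 0.62·20 = 17.4.

17.4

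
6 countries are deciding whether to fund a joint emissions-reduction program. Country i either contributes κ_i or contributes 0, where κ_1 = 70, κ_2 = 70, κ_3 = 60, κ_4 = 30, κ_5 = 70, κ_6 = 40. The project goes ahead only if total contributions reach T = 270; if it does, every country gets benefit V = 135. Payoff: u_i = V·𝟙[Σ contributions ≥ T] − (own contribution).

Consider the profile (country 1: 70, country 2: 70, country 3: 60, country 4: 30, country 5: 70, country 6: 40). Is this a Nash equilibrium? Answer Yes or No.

No

Total = 340 ≥ 270: provided.
Country 1 (pledges 70, payoff 65): dropping to 0 → total 270, payoff 135. Profitable deviation.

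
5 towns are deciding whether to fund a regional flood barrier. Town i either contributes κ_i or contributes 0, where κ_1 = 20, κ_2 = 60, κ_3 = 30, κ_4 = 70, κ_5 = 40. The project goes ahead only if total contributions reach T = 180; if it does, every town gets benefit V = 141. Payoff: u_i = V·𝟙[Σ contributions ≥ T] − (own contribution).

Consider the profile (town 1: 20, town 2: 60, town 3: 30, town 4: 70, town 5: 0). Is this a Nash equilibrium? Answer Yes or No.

Total = 180 ≥ 180: provided.
Town 1 (pledges 20, payoff 121): dropping to 0 → total 160, payoff 0. No gain.
Town 2 (pledges 60, payoff 81): dropping to 0 → total 120, payoff 0. No gain.
Town 3 (pledges 30, payoff 111): dropping to 0 → total 150, payoff 0. No gain.
Town 4 (pledges 70, payoff 71): dropping to 0 → total 110, payoff 0. No gain.
Town 5 (pledges 0, payoff 141): pledging 40 → total 220, payoff 101. No gain.

Yes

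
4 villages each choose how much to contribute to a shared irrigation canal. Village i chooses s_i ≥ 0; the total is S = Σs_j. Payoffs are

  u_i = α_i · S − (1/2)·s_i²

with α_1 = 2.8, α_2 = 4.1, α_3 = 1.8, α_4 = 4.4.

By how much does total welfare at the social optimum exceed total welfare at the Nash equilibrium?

Village i's FOC: ∂u_i/∂s_i = α_i − s_i = 0, so s_i* = α_i.
NE contributions = (2.8, 4.1, 1.8, 4.4); S = 13.1.
W^NE = (Σα)·S − ½Σα_i² = 13.1² − ½·47.25 = 147.985.
Planner sets s_i = Σα_j = 13.1 for every i, so S^SO = 4·13.1 = 52.4.
W^SO = (Σα)·S^SO − ½·4·(Σα)² = (4/2)·13.1² = 343.22.
Deadweight loss = W^SO − W^NE = 195.235.

195.235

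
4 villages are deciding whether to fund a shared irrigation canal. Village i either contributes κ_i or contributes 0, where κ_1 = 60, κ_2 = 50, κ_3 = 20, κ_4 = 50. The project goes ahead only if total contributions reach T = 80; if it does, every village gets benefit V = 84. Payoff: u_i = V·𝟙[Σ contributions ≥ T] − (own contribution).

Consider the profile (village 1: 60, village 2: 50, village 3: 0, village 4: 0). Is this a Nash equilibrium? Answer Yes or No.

Yes

Total = 110 ≥ 80: provided.
Village 1 (pledges 60, payoff 24): dropping to 0 → total 50, payoff 0. No gain.
Village 2 (pledges 50, payoff 34): dropping to 0 → total 60, payoff 0. No gain.
Village 3 (pledges 0, payoff 84): pledging 20 → total 130, payoff 64. No gain.
Village 4 (pledges 0, payoff 84): pledging 50 → total 160, payoff 34. No gain.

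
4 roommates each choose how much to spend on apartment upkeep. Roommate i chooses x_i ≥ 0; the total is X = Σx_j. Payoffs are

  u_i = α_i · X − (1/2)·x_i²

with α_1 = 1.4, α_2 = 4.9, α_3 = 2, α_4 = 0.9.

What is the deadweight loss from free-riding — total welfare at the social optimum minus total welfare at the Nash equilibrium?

Roommate i's FOC: ∂u_i/∂x_i = α_i − x_i = 0, so x_i* = α_i.
NE contributions = (1.4, 4.9, 2, 0.9); X = 9.2.
W^NE = (Σα)·X − ½Σα_i² = 9.2² − ½·30.78 = 69.25.
Planner sets x_i = Σα_j = 9.2 for every i, so X^SO = 4·9.2 = 36.8.
W^SO = (Σα)·X^SO − ½·4·(Σα)² = (4/2)·9.2² = 169.28.
Deadweight loss = W^SO − W^NE = 100.03.

100.03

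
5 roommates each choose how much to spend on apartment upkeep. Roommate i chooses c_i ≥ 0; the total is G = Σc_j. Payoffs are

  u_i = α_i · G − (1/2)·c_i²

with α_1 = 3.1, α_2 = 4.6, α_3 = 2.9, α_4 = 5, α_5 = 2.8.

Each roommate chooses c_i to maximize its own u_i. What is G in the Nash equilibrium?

Roommate i's FOC: ∂u_i/∂c_i = α_i − c_i = 0, so c_i* = α_i.
NE contributions = (3.1, 4.6, 2.9, 5, 2.8); G = 18.4.

18.4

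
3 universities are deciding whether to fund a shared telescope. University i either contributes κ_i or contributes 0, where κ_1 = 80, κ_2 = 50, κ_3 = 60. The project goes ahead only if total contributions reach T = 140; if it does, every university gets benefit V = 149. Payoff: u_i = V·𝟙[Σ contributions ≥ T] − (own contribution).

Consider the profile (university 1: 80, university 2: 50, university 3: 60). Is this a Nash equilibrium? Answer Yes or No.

Total = 190 ≥ 140: provided.
University 1 (pledges 80, payoff 69): dropping to 0 → total 110, payoff 0. No gain.
University 2 (pledges 50, payoff 99): dropping to 0 → total 140, payoff 149. Profitable deviation.

No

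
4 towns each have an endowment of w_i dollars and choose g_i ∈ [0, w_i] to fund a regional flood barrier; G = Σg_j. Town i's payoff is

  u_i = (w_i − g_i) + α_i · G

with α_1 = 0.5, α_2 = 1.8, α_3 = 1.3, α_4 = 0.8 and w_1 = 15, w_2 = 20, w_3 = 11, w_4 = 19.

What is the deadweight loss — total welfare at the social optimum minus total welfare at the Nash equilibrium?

∂u_i/∂g_i = α_i − 1, so town i contributes w_i if α_i > 1, else 0.
α_i > 1 for i ∈ {2, 3}; NE contributions (0, 20, 11, 0), G = 31.
W^NE = Σw_i − G^NE + (Σα_i)·G^NE = 65 + 3.4·31 = 170.4.
Planner: ∂(Σu_j)/∂g_i = Σα_j − 1 = 3.4 > 0, so everyone contributes w_i; G^SO = 65, W^SO = 65 + 3.4·65 = 286.
Deadweight loss = 115.6.

115.6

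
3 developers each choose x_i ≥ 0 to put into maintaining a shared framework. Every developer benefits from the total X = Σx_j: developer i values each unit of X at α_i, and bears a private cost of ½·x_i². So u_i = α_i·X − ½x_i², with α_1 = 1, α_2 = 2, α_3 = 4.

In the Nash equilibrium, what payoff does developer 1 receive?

6.5

Developer i's FOC: ∂u_i/∂x_i = α_i − x_i = 0, so x_i* = α_i.
NE contributions = (1, 2, 4); X = 7.
u_1 = α_1·X − ½·(x_1)² = 1·7 − ½·1² = 6.5.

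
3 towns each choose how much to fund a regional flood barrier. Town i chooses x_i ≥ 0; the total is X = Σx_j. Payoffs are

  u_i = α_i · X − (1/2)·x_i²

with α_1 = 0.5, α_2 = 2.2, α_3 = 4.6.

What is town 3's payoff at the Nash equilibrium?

Town i's FOC: ∂u_i/∂x_i = α_i − x_i = 0, so x_i* = α_i.
NE contributions = (0.5, 2.2, 4.6); X = 7.3.
u_3 = α_3·X − ½·(x_3)² = 4.6·7.3 − ½·4.6² = 23.

23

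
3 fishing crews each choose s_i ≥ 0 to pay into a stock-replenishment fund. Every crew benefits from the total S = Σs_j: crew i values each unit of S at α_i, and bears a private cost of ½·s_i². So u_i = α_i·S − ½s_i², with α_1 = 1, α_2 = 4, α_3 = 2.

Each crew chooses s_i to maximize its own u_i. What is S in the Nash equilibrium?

7

Crew i's FOC: ∂u_i/∂s_i = α_i − s_i = 0, so s_i* = α_i.
NE contributions = (1, 4, 2); S = 7.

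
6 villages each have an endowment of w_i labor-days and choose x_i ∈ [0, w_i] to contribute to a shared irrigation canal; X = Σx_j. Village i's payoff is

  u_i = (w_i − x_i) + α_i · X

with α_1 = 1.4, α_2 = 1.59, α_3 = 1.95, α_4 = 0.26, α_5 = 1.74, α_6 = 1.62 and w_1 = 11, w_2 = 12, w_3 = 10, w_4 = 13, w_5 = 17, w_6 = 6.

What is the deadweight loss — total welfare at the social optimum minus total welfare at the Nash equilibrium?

∂u_i/∂x_i = α_i − 1, so village i contributes w_i if α_i > 1, else 0.
α_i > 1 for i ∈ {1, 2, 3, 5, 6}; NE contributions (11, 12, 10, 0, 17, 6), X = 56.
W^NE = Σw_i − X^NE + (Σα_i)·X^NE = 69 + 7.56·56 = 492.36.
Planner: ∂(Σu_j)/∂x_i = Σα_j − 1 = 7.56 > 0, so everyone contributes w_i; X^SO = 69, W^SO = 69 + 7.56·69 = 590.64.
Deadweight loss = 98.28.

98.28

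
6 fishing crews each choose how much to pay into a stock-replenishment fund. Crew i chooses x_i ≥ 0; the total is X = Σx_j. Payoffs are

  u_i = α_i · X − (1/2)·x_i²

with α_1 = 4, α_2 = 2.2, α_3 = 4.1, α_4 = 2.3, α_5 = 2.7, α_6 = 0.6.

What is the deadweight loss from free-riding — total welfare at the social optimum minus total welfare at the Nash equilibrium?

530.915

Crew i's FOC: ∂u_i/∂x_i = α_i − x_i = 0, so x_i* = α_i.
NE contributions = (4, 2.2, 4.1, 2.3, 2.7, 0.6); X = 15.9.
W^NE = (Σα)·X − ½Σα_i² = 15.9² − ½·50.59 = 227.515.
Planner sets x_i = Σα_j = 15.9 for every i, so X^SO = 6·15.9 = 95.4.
W^SO = (Σα)·X^SO − ½·6·(Σα)² = (6/2)·15.9² = 758.43.
Deadweight loss = W^SO − W^NE = 530.915.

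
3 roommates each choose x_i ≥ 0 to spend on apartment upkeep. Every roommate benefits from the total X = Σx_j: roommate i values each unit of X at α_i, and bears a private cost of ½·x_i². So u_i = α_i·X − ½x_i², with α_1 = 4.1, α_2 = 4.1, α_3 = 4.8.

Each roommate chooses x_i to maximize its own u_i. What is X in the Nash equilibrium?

Roommate i's FOC: ∂u_i/∂x_i = α_i − x_i = 0, so x_i* = α_i.
NE contributions = (4.1, 4.1, 4.8); X = 13.

13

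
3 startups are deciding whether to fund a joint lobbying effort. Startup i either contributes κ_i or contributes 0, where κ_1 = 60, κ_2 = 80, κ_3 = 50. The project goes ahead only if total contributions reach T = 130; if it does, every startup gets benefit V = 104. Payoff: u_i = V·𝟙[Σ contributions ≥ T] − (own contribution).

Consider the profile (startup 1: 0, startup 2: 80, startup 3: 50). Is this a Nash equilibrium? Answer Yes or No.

Yes

Total = 130 ≥ 130: provided.
Startup 1 (pledges 0, payoff 104): pledging 60 → total 190, payoff 44. No gain.
Startup 2 (pledges 80, payoff 24): dropping to 0 → total 50, payoff 0. No gain.
Startup 3 (pledges 50, payoff 54): dropping to 0 → total 80, payoff 0. No gain.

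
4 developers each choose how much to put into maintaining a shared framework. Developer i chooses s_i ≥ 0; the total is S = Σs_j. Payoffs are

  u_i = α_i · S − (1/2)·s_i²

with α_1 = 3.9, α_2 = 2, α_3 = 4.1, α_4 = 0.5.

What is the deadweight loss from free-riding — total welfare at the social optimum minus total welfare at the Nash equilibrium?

Developer i's FOC: ∂u_i/∂s_i = α_i − s_i = 0, so s_i* = α_i.
NE contributions = (3.9, 2, 4.1, 0.5); S = 10.5.
W^NE = (Σα)·S − ½Σα_i² = 10.5² − ½·36.27 = 92.115.
Planner sets s_i = Σα_j = 10.5 for every i, so S^SO = 4·10.5 = 42.
W^SO = (Σα)·S^SO − ½·4·(Σα)² = (4/2)·10.5² = 220.5.
Deadweight loss = W^SO − W^NE = 128.385.

128.385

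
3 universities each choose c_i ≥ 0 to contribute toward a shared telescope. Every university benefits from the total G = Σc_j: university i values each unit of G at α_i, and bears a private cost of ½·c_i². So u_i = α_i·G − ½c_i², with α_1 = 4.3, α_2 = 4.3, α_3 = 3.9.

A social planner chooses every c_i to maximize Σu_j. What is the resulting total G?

37.5

Planner FOC: ∂(Σu_j)/∂c_i = (Σα_j) − c_i = 0, so c_i^SO = Σα_j = 12.5 for every i; G^SO = 37.5.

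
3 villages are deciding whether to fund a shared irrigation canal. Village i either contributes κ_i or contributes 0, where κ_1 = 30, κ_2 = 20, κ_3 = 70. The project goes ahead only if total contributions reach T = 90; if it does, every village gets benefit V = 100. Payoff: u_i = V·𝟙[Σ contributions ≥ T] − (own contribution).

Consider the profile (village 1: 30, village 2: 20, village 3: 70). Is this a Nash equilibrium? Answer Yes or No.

No

Total = 120 ≥ 90: provided.
Village 1 (pledges 30, payoff 70): dropping to 0 → total 90, payoff 100. Profitable deviation.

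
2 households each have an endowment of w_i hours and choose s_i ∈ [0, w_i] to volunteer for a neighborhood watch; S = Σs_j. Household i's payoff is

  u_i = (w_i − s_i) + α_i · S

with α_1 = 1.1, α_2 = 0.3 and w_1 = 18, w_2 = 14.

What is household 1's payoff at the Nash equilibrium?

∂u_i/∂s_i = α_i − 1, so household i contributes w_i if α_i > 1, else 0.
α_i > 1 for i ∈ {1}; NE contributions (18, 0), S = 18.
u_1 = (18 − 18) + 1.1·18 = 19.8.

19.8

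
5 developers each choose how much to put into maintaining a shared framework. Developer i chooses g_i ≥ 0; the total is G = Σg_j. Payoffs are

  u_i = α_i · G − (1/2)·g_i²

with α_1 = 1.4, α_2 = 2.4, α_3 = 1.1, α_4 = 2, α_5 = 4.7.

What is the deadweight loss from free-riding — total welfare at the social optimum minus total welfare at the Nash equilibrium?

219.35

Developer i's FOC: ∂u_i/∂g_i = α_i − g_i = 0, so g_i* = α_i.
NE contributions = (1.4, 2.4, 1.1, 2, 4.7); G = 11.6.
W^NE = (Σα)·G − ½Σα_i² = 11.6² − ½·35.02 = 117.05.
Planner sets g_i = Σα_j = 11.6 for every i, so G^SO = 5·11.6 = 58.
W^SO = (Σα)·G^SO − ½·5·(Σα)² = (5/2)·11.6² = 336.4.
Deadweight loss = W^SO − W^NE = 219.35.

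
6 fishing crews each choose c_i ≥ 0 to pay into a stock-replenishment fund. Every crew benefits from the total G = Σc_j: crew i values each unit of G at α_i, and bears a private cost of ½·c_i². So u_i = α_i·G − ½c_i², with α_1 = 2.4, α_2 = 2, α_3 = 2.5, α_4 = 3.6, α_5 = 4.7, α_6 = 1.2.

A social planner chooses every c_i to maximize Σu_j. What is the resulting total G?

Planner FOC: ∂(Σu_j)/∂c_i = (Σα_j) − c_i = 0, so c_i^SO = Σα_j = 16.4 for every i; G^SO = 98.4.

98.4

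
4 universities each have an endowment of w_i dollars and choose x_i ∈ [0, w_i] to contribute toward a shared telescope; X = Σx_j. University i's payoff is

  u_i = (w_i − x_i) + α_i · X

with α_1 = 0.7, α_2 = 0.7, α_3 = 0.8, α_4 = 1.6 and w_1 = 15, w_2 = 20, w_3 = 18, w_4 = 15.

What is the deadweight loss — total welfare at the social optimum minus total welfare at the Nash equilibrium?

∂u_i/∂x_i = α_i − 1, so university i contributes w_i if α_i > 1, else 0.
α_i > 1 for i ∈ {4}; NE contributions (0, 0, 0, 15), X = 15.
W^NE = Σw_i − X^NE + (Σα_i)·X^NE = 68 + 2.8·15 = 110.
Planner: ∂(Σu_j)/∂x_i = Σα_j − 1 = 2.8 > 0, so everyone contributes w_i; X^SO = 68, W^SO = 68 + 2.8·68 = 258.4.
Deadweight loss = 148.4.

148.4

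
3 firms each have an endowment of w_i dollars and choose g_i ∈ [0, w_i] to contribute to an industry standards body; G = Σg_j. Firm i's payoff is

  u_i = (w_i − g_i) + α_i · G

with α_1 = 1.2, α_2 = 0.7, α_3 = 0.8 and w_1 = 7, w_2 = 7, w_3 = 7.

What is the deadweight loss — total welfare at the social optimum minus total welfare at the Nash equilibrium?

∂u_i/∂g_i = α_i − 1, so firm i contributes w_i if α_i > 1, else 0.
α_i > 1 for i ∈ {1}; NE contributions (7, 0, 0), G = 7.
W^NE = Σw_i − G^NE + (Σα_i)·G^NE = 21 + 1.7·7 = 32.9.
Planner: ∂(Σu_j)/∂g_i = Σα_j − 1 = 1.7 > 0, so everyone contributes w_i; G^SO = 21, W^SO = 21 + 1.7·21 = 56.7.
Deadweight loss = 23.8.

23.8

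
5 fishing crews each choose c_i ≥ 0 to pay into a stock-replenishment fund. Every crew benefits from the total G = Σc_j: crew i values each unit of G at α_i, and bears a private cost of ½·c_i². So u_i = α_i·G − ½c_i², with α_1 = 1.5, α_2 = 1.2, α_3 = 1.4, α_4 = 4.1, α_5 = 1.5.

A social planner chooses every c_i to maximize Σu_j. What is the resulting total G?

Planner FOC: ∂(Σu_j)/∂c_i = (Σα_j) − c_i = 0, so c_i^SO = Σα_j = 9.7 for every i; G^SO = 48.5.

48.5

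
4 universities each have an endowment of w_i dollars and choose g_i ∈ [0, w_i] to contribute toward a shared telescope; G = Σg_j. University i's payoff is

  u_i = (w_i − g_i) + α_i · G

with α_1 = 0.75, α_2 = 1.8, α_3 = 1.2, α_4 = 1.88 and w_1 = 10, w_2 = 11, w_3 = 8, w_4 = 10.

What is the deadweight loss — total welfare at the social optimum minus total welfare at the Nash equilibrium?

46.3

∂u_i/∂g_i = α_i − 1, so university i contributes w_i if α_i > 1, else 0.
α_i > 1 for i ∈ {2, 3, 4}; NE contributions (0, 11, 8, 10), G = 29.
W^NE = Σw_i − G^NE + (Σα_i)·G^NE = 39 + 4.63·29 = 173.27.
Planner: ∂(Σu_j)/∂g_i = Σα_j − 1 = 4.63 > 0, so everyone contributes w_i; G^SO = 39, W^SO = 39 + 4.63·39 = 219.57.
Deadweight loss = 46.3.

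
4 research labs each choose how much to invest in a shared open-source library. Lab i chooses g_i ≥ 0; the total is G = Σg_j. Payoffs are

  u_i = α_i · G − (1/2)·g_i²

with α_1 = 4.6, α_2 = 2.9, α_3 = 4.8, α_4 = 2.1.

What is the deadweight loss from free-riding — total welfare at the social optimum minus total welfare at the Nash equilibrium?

235.87

Lab i's FOC: ∂u_i/∂g_i = α_i − g_i = 0, so g_i* = α_i.
NE contributions = (4.6, 2.9, 4.8, 2.1); G = 14.4.
W^NE = (Σα)·G − ½Σα_i² = 14.4² − ½·57.02 = 178.85.
Planner sets g_i = Σα_j = 14.4 for every i, so G^SO = 4·14.4 = 57.6.
W^SO = (Σα)·G^SO − ½·4·(Σα)² = (4/2)·14.4² = 414.72.
Deadweight loss = W^SO − W^NE = 235.87.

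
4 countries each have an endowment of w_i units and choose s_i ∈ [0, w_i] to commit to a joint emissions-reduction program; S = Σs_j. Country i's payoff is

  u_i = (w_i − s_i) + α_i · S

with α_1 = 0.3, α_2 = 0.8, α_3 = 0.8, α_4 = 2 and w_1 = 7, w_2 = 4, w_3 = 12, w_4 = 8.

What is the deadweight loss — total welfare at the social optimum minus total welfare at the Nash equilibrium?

66.7

∂u_i/∂s_i = α_i − 1, so country i contributes w_i if α_i > 1, else 0.
α_i > 1 for i ∈ {4}; NE contributions (0, 0, 0, 8), S = 8.
W^NE = Σw_i − S^NE + (Σα_i)·S^NE = 31 + 2.9·8 = 54.2.
Planner: ∂(Σu_j)/∂s_i = Σα_j − 1 = 2.9 > 0, so everyone contributes w_i; S^SO = 31, W^SO = 31 + 2.9·31 = 120.9.
Deadweight loss = 66.7.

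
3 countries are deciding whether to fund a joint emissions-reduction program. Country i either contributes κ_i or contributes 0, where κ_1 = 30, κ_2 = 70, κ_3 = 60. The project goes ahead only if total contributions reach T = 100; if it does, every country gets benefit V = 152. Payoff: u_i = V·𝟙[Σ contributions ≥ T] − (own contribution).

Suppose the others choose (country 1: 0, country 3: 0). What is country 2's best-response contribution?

Others' total = 0. Even contributing 70 gives 70 < 100: no benefit either way.
Best response: 0.

0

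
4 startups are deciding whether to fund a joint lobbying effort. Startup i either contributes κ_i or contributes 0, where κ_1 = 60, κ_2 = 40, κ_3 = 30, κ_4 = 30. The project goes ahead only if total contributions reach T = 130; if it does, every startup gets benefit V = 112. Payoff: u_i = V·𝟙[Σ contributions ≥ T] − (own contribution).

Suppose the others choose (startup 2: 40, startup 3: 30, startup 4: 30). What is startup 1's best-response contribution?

60

Others' total = 100. Contributing 60 brings total to 160 ≥ 130: gain V − κ_1 = 52.
Best response: 60.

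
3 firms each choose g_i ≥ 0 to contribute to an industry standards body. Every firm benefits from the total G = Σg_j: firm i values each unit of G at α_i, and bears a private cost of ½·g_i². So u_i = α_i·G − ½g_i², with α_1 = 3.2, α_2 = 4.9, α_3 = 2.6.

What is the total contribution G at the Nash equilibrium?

10.7

Firm i's FOC: ∂u_i/∂g_i = α_i − g_i = 0, so g_i* = α_i.
NE contributions = (3.2, 4.9, 2.6); G = 10.7.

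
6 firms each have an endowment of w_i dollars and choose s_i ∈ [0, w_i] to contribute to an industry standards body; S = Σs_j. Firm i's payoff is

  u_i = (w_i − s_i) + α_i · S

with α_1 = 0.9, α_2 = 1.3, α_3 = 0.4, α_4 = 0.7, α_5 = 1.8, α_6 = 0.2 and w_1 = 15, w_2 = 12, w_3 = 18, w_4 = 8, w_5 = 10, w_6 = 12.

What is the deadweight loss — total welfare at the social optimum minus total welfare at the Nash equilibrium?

∂u_i/∂s_i = α_i − 1, so firm i contributes w_i if α_i > 1, else 0.
α_i > 1 for i ∈ {2, 5}; NE contributions (0, 12, 0, 0, 10, 0), S = 22.
W^NE = Σw_i − S^NE + (Σα_i)·S^NE = 75 + 4.3·22 = 169.6.
Planner: ∂(Σu_j)/∂s_i = Σα_j − 1 = 4.3 > 0, so everyone contributes w_i; S^SO = 75, W^SO = 75 + 4.3·75 = 397.5.
Deadweight loss = 227.9.

227.9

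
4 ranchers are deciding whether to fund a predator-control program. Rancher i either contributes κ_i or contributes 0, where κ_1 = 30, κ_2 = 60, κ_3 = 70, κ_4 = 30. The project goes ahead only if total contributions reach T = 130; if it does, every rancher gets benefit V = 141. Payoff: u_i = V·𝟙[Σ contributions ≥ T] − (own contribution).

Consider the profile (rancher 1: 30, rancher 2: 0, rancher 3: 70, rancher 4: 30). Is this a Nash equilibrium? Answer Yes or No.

Total = 130 ≥ 130: provided.
Rancher 1 (pledges 30, payoff 111): dropping to 0 → total 100, payoff 0. No gain.
Rancher 2 (pledges 0, payoff 141): pledging 60 → total 190, payoff 81. No gain.
Rancher 3 (pledges 70, payoff 71): dropping to 0 → total 60, payoff 0. No gain.
Rancher 4 (pledges 30, payoff 111): dropping to 0 → total 100, payoff 0. No gain.

Yes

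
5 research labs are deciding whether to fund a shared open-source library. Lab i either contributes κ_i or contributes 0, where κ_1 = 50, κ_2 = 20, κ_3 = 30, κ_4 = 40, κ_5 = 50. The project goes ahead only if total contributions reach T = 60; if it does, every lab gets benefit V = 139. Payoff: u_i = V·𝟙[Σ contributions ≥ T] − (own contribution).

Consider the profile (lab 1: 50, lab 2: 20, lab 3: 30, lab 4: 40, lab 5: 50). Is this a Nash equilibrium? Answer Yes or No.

Total = 190 ≥ 60: provided.
Lab 1 (pledges 50, payoff 89): dropping to 0 → total 140, payoff 139. Profitable deviation.

No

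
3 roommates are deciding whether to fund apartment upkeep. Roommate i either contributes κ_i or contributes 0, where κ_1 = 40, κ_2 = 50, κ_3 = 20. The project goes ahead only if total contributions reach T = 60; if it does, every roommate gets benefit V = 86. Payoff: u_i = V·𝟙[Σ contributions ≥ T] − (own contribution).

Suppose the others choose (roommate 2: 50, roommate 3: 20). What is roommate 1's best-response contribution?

Others' total = 70 ≥ 60; contributing adds cost 40 for no extra benefit.
Best response: 0.

0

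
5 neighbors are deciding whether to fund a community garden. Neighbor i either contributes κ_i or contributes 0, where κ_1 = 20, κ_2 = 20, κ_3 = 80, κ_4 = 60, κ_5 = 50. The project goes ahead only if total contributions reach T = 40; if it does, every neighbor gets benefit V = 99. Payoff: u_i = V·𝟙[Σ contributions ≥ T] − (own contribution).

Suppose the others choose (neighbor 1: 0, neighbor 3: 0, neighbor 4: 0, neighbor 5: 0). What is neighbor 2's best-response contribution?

0

Others' total = 0. Even contributing 20 gives 20 < 40: no benefit either way.
Best response: 0.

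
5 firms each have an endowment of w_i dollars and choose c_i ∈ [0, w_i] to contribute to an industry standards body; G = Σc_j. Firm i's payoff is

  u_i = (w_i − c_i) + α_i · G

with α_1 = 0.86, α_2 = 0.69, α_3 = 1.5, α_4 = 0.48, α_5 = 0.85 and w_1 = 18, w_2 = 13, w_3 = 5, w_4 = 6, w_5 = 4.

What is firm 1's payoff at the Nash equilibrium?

∂u_i/∂c_i = α_i − 1, so firm i contributes w_i if α_i > 1, else 0.
α_i > 1 for i ∈ {3}; NE contributions (0, 0, 5, 0, 0), G = 5.
u_1 = (18 − 0) + 0.86·5 = 22.3.

22.3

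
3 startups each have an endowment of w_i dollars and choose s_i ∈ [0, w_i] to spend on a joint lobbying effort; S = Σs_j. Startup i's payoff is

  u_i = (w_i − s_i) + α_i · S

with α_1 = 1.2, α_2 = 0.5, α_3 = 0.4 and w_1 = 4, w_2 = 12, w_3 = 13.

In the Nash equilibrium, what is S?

∂u_i/∂s_i = α_i − 1, so startup i contributes w_i if α_i > 1, else 0.
α_i > 1 for i ∈ {1}; NE contributions (4, 0, 0), S = 4.

4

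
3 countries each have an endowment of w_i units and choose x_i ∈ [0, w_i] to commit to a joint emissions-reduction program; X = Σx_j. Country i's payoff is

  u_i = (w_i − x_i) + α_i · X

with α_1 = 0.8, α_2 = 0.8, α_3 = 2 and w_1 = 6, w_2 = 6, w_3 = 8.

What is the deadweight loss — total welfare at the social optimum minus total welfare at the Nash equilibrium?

∂u_i/∂x_i = α_i − 1, so country i contributes w_i if α_i > 1, else 0.
α_i > 1 for i ∈ {3}; NE contributions (0, 0, 8), X = 8.
W^NE = Σw_i − X^NE + (Σα_i)·X^NE = 20 + 2.6·8 = 40.8.
Planner: ∂(Σu_j)/∂x_i = Σα_j − 1 = 2.6 > 0, so everyone contributes w_i; X^SO = 20, W^SO = 20 + 2.6·20 = 72.
Deadweight loss = 31.2.

31.2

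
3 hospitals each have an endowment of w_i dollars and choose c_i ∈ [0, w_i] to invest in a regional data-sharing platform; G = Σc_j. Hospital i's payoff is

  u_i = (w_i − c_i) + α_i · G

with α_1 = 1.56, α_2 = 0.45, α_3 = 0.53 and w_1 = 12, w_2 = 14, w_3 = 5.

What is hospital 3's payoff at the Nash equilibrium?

∂u_i/∂c_i = α_i − 1, so hospital i contributes w_i if α_i > 1, else 0.
α_i > 1 for i ∈ {1}; NE contributions (12, 0, 0), G = 12.
u_3 = (5 − 0) + 0.53·12 = 11.36.

11.36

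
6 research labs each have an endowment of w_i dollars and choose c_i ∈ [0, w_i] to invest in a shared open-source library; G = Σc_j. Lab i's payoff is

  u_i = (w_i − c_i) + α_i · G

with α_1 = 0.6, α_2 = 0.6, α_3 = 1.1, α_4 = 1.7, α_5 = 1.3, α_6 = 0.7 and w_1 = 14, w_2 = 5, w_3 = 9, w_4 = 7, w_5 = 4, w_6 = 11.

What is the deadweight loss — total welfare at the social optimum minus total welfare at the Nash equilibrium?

150

∂u_i/∂c_i = α_i − 1, so lab i contributes w_i if α_i > 1, else 0.
α_i > 1 for i ∈ {3, 4, 5}; NE contributions (0, 0, 9, 7, 4, 0), G = 20.
W^NE = Σw_i − G^NE + (Σα_i)·G^NE = 50 + 5·20 = 150.
Planner: ∂(Σu_j)/∂c_i = Σα_j − 1 = 5 > 0, so everyone contributes w_i; G^SO = 50, W^SO = 50 + 5·50 = 300.
Deadweight loss = 150.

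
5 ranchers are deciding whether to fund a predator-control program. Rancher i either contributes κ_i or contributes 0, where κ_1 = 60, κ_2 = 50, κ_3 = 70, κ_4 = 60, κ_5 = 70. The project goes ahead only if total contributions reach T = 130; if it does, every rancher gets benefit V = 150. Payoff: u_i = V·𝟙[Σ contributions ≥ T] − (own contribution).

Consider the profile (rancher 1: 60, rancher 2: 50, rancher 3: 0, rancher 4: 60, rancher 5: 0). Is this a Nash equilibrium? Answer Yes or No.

Yes

Total = 170 ≥ 130: provided.
Rancher 1 (pledges 60, payoff 90): dropping to 0 → total 110, payoff 0. No gain.
Rancher 2 (pledges 50, payoff 100): dropping to 0 → total 120, payoff 0. No gain.
Rancher 3 (pledges 0, payoff 150): pledging 70 → total 240, payoff 80. No gain.
Rancher 4 (pledges 60, payoff 90): dropping to 0 → total 110, payoff 0. No gain.
Rancher 5 (pledges 0, payoff 150): pledging 70 → total 240, payoff 80. No gain.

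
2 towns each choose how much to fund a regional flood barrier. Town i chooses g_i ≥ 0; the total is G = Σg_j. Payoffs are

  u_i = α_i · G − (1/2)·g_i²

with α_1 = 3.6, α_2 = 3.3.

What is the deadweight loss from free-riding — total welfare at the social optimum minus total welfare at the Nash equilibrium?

11.925

Town i's FOC: ∂u_i/∂g_i = α_i − g_i = 0, so g_i* = α_i.
NE contributions = (3.6, 3.3); G = 6.9.
W^NE = (Σα)·G − ½Σα_i² = 6.9² − ½·23.85 = 35.685.
Planner sets g_i = Σα_j = 6.9 for every i, so G^SO = 2·6.9 = 13.8.
W^SO = (Σα)·G^SO − ½·2·(Σα)² = (2/2)·6.9² = 47.61.
Deadweight loss = W^SO − W^NE = 11.925.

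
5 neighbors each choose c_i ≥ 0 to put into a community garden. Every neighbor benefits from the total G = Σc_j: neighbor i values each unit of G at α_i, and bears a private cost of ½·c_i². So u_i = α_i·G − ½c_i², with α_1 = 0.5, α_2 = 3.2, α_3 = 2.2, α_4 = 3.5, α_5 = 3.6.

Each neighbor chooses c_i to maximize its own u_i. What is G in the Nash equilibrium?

Neighbor i's FOC: ∂u_i/∂c_i = α_i − c_i = 0, so c_i* = α_i.
NE contributions = (0.5, 3.2, 2.2, 3.5, 3.6); G = 13.

13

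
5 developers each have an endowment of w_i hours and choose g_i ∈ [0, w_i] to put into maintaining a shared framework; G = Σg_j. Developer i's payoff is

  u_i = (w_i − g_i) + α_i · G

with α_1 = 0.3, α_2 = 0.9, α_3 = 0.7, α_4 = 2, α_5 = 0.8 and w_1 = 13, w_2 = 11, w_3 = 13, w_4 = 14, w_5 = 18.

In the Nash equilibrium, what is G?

∂u_i/∂g_i = α_i − 1, so developer i contributes w_i if α_i > 1, else 0.
α_i > 1 for i ∈ {4}; NE contributions (0, 0, 0, 14, 0), G = 14.

14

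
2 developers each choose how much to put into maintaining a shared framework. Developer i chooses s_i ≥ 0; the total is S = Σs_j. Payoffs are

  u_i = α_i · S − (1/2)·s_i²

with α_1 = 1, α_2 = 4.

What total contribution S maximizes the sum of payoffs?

Planner FOC: ∂(Σu_j)/∂s_i = (Σα_j) − s_i = 0, so s_i^SO = Σα_j = 5 for every i; S^SO = 10.

10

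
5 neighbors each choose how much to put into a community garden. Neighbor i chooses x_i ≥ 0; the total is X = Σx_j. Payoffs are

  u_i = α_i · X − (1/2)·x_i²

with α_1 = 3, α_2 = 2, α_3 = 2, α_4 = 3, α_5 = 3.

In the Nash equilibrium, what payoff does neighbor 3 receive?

24

Neighbor i's FOC: ∂u_i/∂x_i = α_i − x_i = 0, so x_i* = α_i.
NE contributions = (3, 2, 2, 3, 3); X = 13.
u_3 = α_3·X − ½·(x_3)² = 2·13 − ½·2² = 24.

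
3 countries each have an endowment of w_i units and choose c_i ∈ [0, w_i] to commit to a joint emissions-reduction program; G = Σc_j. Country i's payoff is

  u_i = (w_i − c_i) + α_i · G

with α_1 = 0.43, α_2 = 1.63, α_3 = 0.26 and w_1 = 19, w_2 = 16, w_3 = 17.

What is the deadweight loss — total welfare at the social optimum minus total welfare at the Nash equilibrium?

∂u_i/∂c_i = α_i − 1, so country i contributes w_i if α_i > 1, else 0.
α_i > 1 for i ∈ {2}; NE contributions (0, 16, 0), G = 16.
W^NE = Σw_i − G^NE + (Σα_i)·G^NE = 52 + 1.32·16 = 73.12.
Planner: ∂(Σu_j)/∂c_i = Σα_j − 1 = 1.32 > 0, so everyone contributes w_i; G^SO = 52, W^SO = 52 + 1.32·52 = 120.64.
Deadweight loss = 47.52.

47.52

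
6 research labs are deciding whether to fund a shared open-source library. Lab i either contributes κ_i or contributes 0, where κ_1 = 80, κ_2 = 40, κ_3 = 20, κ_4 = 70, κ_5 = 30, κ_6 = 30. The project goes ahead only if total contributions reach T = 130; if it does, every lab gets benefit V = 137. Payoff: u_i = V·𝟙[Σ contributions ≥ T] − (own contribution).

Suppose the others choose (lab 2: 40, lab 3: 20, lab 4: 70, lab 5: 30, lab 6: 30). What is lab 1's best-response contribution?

Others' total = 190 ≥ 130; contributing adds cost 80 for no extra benefit.
Best response: 0.

0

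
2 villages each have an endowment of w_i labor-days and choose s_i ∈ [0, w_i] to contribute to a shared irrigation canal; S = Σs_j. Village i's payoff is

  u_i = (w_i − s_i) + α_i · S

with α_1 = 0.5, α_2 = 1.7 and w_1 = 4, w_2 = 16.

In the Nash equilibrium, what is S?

16

∂u_i/∂s_i = α_i − 1, so village i contributes w_i if α_i > 1, else 0.
α_i > 1 for i ∈ {2}; NE contributions (0, 16), S = 16.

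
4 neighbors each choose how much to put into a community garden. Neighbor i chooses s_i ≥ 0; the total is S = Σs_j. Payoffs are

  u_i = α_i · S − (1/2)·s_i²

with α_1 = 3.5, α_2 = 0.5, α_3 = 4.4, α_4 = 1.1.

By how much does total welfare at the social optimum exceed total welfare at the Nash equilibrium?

106.785

Neighbor i's FOC: ∂u_i/∂s_i = α_i − s_i = 0, so s_i* = α_i.
NE contributions = (3.5, 0.5, 4.4, 1.1); S = 9.5.
W^NE = (Σα)·S − ½Σα_i² = 9.5² − ½·33.07 = 73.715.
Planner sets s_i = Σα_j = 9.5 for every i, so S^SO = 4·9.5 = 38.
W^SO = (Σα)·S^SO − ½·4·(Σα)² = (4/2)·9.5² = 180.5.
Deadweight loss = W^SO − W^NE = 106.785.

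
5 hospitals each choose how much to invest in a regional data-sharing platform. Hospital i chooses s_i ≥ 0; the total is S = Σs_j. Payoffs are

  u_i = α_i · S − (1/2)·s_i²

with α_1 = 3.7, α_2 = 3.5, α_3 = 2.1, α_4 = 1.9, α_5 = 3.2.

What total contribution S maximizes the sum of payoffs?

Planner FOC: ∂(Σu_j)/∂s_i = (Σα_j) − s_i = 0, so s_i^SO = Σα_j = 14.4 for every i; S^SO = 72.

72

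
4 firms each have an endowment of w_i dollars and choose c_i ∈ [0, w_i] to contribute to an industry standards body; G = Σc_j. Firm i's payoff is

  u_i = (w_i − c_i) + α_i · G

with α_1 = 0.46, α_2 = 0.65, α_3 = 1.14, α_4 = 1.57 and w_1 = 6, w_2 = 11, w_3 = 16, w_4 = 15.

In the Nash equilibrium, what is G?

31

∂u_i/∂c_i = α_i − 1, so firm i contributes w_i if α_i > 1, else 0.
α_i > 1 for i ∈ {3, 4}; NE contributions (0, 0, 16, 15), G = 31.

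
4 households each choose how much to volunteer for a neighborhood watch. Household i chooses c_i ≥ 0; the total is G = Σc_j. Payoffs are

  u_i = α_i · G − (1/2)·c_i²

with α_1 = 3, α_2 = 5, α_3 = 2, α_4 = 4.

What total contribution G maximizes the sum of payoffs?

56

Planner FOC: ∂(Σu_j)/∂c_i = (Σα_j) − c_i = 0, so c_i^SO = Σα_j = 14 for every i; G^SO = 56.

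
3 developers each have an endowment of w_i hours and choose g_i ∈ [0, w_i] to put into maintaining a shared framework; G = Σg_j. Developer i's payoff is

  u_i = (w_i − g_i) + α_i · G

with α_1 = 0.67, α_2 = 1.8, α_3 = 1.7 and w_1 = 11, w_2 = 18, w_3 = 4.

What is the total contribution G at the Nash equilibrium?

∂u_i/∂g_i = α_i − 1, so developer i contributes w_i if α_i > 1, else 0.
α_i > 1 for i ∈ {2, 3}; NE contributions (0, 18, 4), G = 22.

22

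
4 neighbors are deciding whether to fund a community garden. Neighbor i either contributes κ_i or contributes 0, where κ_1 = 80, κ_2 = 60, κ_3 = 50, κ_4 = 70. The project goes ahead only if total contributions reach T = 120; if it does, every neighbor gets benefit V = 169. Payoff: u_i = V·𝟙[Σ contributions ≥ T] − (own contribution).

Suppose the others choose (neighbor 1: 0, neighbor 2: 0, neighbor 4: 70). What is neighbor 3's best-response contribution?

50

Others' total = 70. Contributing 50 brings total to 120 ≥ 120: gain V − κ_3 = 119.
Best response: 50.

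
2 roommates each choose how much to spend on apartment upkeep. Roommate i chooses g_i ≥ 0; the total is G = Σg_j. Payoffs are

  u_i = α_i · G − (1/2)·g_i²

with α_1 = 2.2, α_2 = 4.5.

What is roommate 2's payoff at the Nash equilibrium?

20.025

Roommate i's FOC: ∂u_i/∂g_i = α_i − g_i = 0, so g_i* = α_i.
NE contributions = (2.2, 4.5); G = 6.7.
u_2 = α_2·G − ½·(g_2)² = 4.5·6.7 − ½·4.5² = 20.025.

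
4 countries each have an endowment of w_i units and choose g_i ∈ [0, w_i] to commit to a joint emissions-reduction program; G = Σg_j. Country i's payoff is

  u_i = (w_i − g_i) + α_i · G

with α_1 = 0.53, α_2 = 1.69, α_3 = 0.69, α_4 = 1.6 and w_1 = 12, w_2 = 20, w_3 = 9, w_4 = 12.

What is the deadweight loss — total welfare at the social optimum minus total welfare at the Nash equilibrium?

73.71

∂u_i/∂g_i = α_i − 1, so country i contributes w_i if α_i > 1, else 0.
α_i > 1 for i ∈ {2, 4}; NE contributions (0, 20, 0, 12), G = 32.
W^NE = Σw_i − G^NE + (Σα_i)·G^NE = 53 + 3.51·32 = 165.32.
Planner: ∂(Σu_j)/∂g_i = Σα_j − 1 = 3.51 > 0, so everyone contributes w_i; G^SO = 53, W^SO = 53 + 3.51·53 = 239.03.
Deadweight loss = 73.71.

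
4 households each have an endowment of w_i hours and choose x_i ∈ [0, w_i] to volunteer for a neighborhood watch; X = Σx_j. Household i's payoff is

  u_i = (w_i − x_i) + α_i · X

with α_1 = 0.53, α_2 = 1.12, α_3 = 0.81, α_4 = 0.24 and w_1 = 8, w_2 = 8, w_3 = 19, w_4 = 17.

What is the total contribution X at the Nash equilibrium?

∂u_i/∂x_i = α_i − 1, so household i contributes w_i if α_i > 1, else 0.
α_i > 1 for i ∈ {2}; NE contributions (0, 8, 0, 0), X = 8.

8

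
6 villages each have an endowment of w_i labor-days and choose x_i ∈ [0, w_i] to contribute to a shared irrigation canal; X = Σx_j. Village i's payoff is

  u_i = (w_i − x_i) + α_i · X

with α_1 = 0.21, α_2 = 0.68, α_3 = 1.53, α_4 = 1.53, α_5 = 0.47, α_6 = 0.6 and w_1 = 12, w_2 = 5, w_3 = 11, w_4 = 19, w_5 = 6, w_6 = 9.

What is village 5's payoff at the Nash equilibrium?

∂u_i/∂x_i = α_i − 1, so village i contributes w_i if α_i > 1, else 0.
α_i > 1 for i ∈ {3, 4}; NE contributions (0, 0, 11, 19, 0, 0), X = 30.
u_5 = (6 − 0) + 0.47·30 = 20.1.

20.1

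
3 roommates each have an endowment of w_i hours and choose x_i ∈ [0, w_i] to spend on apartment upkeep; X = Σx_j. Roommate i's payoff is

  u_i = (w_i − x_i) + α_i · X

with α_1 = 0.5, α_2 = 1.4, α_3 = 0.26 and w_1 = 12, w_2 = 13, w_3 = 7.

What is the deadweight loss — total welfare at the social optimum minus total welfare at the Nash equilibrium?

22.04

∂u_i/∂x_i = α_i − 1, so roommate i contributes w_i if α_i > 1, else 0.
α_i > 1 for i ∈ {2}; NE contributions (0, 13, 0), X = 13.
W^NE = Σw_i − X^NE + (Σα_i)·X^NE = 32 + 1.16·13 = 47.08.
Planner: ∂(Σu_j)/∂x_i = Σα_j − 1 = 1.16 > 0, so everyone contributes w_i; X^SO = 32, W^SO = 32 + 1.16·32 = 69.12.
Deadweight loss = 22.04.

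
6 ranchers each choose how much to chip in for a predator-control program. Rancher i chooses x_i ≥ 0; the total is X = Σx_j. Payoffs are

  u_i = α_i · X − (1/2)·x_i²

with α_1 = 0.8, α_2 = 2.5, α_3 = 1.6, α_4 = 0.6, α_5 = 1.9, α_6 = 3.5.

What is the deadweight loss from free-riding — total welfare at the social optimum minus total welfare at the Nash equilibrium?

Rancher i's FOC: ∂u_i/∂x_i = α_i − x_i = 0, so x_i* = α_i.
NE contributions = (0.8, 2.5, 1.6, 0.6, 1.9, 3.5); X = 10.9.
W^NE = (Σα)·X − ½Σα_i² = 10.9² − ½·25.67 = 105.975.
Planner sets x_i = Σα_j = 10.9 for every i, so X^SO = 6·10.9 = 65.4.
W^SO = (Σα)·X^SO − ½·6·(Σα)² = (6/2)·10.9² = 356.43.
Deadweight loss = W^SO − W^NE = 250.455.

250.455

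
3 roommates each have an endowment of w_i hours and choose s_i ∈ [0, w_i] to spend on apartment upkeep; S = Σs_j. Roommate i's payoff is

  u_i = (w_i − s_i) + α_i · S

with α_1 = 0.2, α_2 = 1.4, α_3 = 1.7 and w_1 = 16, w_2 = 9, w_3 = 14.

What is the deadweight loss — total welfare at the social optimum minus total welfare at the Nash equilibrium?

∂u_i/∂s_i = α_i − 1, so roommate i contributes w_i if α_i > 1, else 0.
α_i > 1 for i ∈ {2, 3}; NE contributions (0, 9, 14), S = 23.
W^NE = Σw_i − S^NE + (Σα_i)·S^NE = 39 + 2.3·23 = 91.9.
Planner: ∂(Σu_j)/∂s_i = Σα_j − 1 = 2.3 > 0, so everyone contributes w_i; S^SO = 39, W^SO = 39 + 2.3·39 = 128.7.
Deadweight loss = 36.8.

36.8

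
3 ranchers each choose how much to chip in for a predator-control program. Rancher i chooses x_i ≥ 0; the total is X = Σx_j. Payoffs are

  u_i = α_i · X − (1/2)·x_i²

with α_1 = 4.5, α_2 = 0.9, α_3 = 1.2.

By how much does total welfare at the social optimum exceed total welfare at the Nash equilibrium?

33.03

Rancher i's FOC: ∂u_i/∂x_i = α_i − x_i = 0, so x_i* = α_i.
NE contributions = (4.5, 0.9, 1.2); X = 6.6.
W^NE = (Σα)·X − ½Σα_i² = 6.6² − ½·22.5 = 32.31.
Planner sets x_i = Σα_j = 6.6 for every i, so X^SO = 3·6.6 = 19.8.
W^SO = (Σα)·X^SO − ½·3·(Σα)² = (3/2)·6.6² = 65.34.
Deadweight loss = W^SO − W^NE = 33.03.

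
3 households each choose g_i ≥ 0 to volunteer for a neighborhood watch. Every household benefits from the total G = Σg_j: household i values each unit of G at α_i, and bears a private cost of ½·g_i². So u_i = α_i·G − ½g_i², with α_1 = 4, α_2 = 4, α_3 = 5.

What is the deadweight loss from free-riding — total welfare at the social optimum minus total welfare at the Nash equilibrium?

113

Household i's FOC: ∂u_i/∂g_i = α_i − g_i = 0, so g_i* = α_i.
NE contributions = (4, 4, 5); G = 13.
W^NE = (Σα)·G − ½Σα_i² = 13² − ½·57 = 140.5.
Planner sets g_i = Σα_j = 13 for every i, so G^SO = 3·13 = 39.
W^SO = (Σα)·G^SO − ½·3·(Σα)² = (3/2)·13² = 253.5.
Deadweight loss = W^SO − W^NE = 113.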